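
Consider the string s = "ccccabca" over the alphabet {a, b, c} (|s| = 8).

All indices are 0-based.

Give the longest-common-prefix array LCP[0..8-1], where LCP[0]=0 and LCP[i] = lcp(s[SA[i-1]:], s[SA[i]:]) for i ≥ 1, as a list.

[0, 1, 0, 0, 2, 1, 2, 3]

sorted suffixes:
  #0 SA[0]=7  'a'
  #1 SA[1]=4  'abca'
  #2 SA[2]=5  'bca'
  #3 SA[3]=6  'ca'
  #4 SA[4]=3  'cabca'
  #5 SA[5]=2  'ccabca'
  #6 SA[6]=1  'cccabca'
  #7 SA[7]=0  'ccccabca'

SA = [7, 4, 5, 6, 3, 2, 1, 0]
[i] adj suffixes → lcp
  [1] 7/4 → 1 ('a')
  [2] 4/5 → 0 ('')
  [3] 5/6 → 0 ('')
  [4] 6/3 → 2 ('ca')
  [5] 3/2 → 1 ('c')
  [6] 2/1 → 2 ('cc')
  [7] 1/0 → 3 ('ccc')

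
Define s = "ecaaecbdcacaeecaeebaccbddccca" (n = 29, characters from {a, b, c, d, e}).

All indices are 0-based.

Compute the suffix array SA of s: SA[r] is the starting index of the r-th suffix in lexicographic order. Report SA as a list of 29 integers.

[28, 2, 9, 19, 3, 15, 11, 18, 6, 22, 27, 1, 8, 14, 10, 5, 21, 26, 20, 25, 7, 24, 23, 17, 0, 13, 4, 16, 12]

rank→(start, suffix):
  0 → (28, 'a')
  1 → (2, 'aaecbdcacaeecaeebaccbddccca')
  2 → (9, 'acaeecaeebaccbddccca')
  3 → (19, 'accbddccca')
  4 → (3, 'aecbdcacaeecaeebaccbddccca')
  5 → (15, 'aeebaccbddccca')
  6 → (11, 'aeecaeebaccbddccca')
  7 → (18, 'baccbddccca')
  8 → (6, 'bdcacaeecaeebaccbddccca')
  9 → (22, 'bddccca')
  10 → (27, 'ca')
  11 → (1, 'caaecbdcacaeecaeebaccbddccca')
  12 → (8, 'cacaeecaeebaccbddccca')
  13 → (14, 'caeebaccbddccca')
  14 → (10, 'caeecaeebaccbddccca')
  15 → (5, 'cbdcacaeecaeebaccbddccca')
  16 → (21, 'cbddccca')
  17 → (26, 'cca')
  18 → (20, 'ccbddccca')
  19 → (25, 'ccca')
  20 → (7, 'dcacaeecaeebaccbddccca')
  21 → (24, 'dccca')
  22 → (23, 'ddccca')
  23 → (17, 'ebaccbddccca')
  24 → (0, 'ecaaecbdcacaeecaeebaccbddccca')
  25 → (13, 'ecaeebaccbddccca')
  26 → (4, 'ecbdcacaeecaeebaccbddccca')
  27 → (16, 'eebaccbddccca')
  28 → (12, 'eecaeebaccbddccca')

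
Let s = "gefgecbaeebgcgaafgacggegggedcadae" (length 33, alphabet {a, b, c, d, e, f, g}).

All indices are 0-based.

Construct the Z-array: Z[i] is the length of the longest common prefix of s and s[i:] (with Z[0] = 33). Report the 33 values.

Z[0]=33
i=1: outside box; Z[1]=0
i=2: outside box; Z[2]=0
i=3: outside box; Z[3]=2 grow→box=[3,5)
i=4: min(r-i=1, Z[1]=0)=0; Z[4]=0
i=5: outside box; Z[5]=0
i=6: outside box; Z[6]=0
i=7: outside box; Z[7]=0
i=8: outside box; Z[8]=0
i=9: outside box; Z[9]=0
i=10: outside box; Z[10]=0
i=11: outside box; Z[11]=1 grow→box=[11,12)
i=12: outside box; Z[12]=0
i=13: outside box; Z[13]=1 grow→box=[13,14)
i=14: outside box; Z[14]=0
i=15: outside box; Z[15]=0
i=16: outside box; Z[16]=0
i=17: outside box; Z[17]=1 grow→box=[17,18)
i=18: outside box; Z[18]=0
i=19: outside box; Z[19]=0
i=20: outside box; Z[20]=1 grow→box=[20,21)
i=21: outside box; Z[21]=2 grow→box=[21,23)
i=22: min(r-i=1, Z[1]=0)=0; Z[22]=0
i=23: outside box; Z[23]=1 grow→box=[23,24)
i=24: outside box; Z[24]=1 grow→box=[24,25)
i=25: outside box; Z[25]=2 grow→box=[25,27)
i=26: min(r-i=1, Z[1]=0)=0; Z[26]=0
i=27: outside box; Z[27]=0
i=28: outside box; Z[28]=0
i=29: outside box; Z[29]=0
i=30: outside box; Z[30]=0
i=31: outside box; Z[31]=0
i=32: outside box; Z[32]=0

[33, 0, 0, 2, 0, 0, 0, 0, 0, 0, 0, 1, 0, 1, 0, 0, 0, 1, 0, 0, 1, 2, 0, 1, 1, 2, 0, 0, 0, 0, 0, 0, 0]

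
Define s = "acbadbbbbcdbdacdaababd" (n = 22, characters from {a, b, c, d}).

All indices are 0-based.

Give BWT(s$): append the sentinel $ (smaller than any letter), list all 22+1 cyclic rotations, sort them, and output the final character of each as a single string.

rank  rotation                 last
    0  $acbadbbbbcdbdacdaababd  d
    1  aababd$acbadbbbbcdbdacd  d
    2  ababd$acbadbbbbcdbdacda  a
    3  abd$acbadbbbbcdbdacdaab  b
    4  acbadbbbbcdbdacdaababd$  $
    5  acdaababd$acbadbbbbcdbd  d
    6  adbbbbcdbdacdaababd$acb  b
    7  babd$acbadbbbbcdbdacdaa  a
    8  badbbbbcdbdacdaababd$ac  c
    9  bbbbcdbdacdaababd$acbad  d
   10  bbbcdbdacdaababd$acbadb  b
   11  bbcdbdacdaababd$acbadbb  b
   12  bcdbdacdaababd$acbadbbb  b
   13  bd$acbadbbbbcdbdacdaaba  a
   14  bdacdaababd$acbadbbbbcd  d
   15  cbadbbbbcdbdacdaababd$a  a
   16  cdaababd$acbadbbbbcdbda  a
   17  cdbdacdaababd$acbadbbbb  b
   18  d$acbadbbbbcdbdacdaabab  b
   19  daababd$acbadbbbbcdbdac  c
   20  dacdaababd$acbadbbbbcdb  b
   21  dbbbbcdbdacdaababd$acba  a
   22  dbdacdaababd$acbadbbbbc  c

ddab$dbacdbbbadaabbcbac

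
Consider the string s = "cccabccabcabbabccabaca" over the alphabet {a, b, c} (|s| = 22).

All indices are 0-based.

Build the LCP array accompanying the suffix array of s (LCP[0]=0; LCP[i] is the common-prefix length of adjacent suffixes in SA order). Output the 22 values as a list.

[0, 1, 2, 2, 3, 6, 1, 0, 2, 1, 1, 2, 5, 0, 2, 3, 3, 4, 1, 4, 5, 2]

rank | idx | suffix
   0 |  21 | a
   1 |  17 | abaca
   2 |  10 | abbabccabaca
   3 |   7 | abcabbabccabaca
   4 |  13 | abccabaca
   5 |   3 | abccabcabbabccabaca
   6 |  19 | aca
   7 |  12 | babccabaca
   8 |  18 | baca
   9 |  11 | bbabccabaca
  10 |   8 | bcabbabccabaca
  11 |  14 | bccabaca
  12 |   4 | bccabcabbabccabaca
  13 |  20 | ca
  14 |  16 | cabaca
  15 |   9 | cabbabccabaca
  16 |   6 | cabcabbabccabaca
  17 |   2 | cabccabcabbabccabaca
  18 |  15 | ccabaca
  19 |   5 | ccabcabbabccabaca
  20 |   1 | ccabccabcabbabccabaca
  21 |   0 | cccabccabcabbabccabaca

SA = [21, 17, 10, 7, 13, 3, 19, 12, 18, 11, 8, 14, 4, 20, 16, 9, 6, 2, 15, 5, 1, 0]
rank  pair      lcp
   1  s[21:],s[17:]  1  'a'
   2  s[17:],s[10:]  2  'ab'
   3  s[10:],s[7:]  2  'ab'
   4  s[7:],s[13:]  3  'abc'
   5  s[13:],s[3:]  6  'abccab'
   6  s[3:],s[19:]  1  'a'
   7  s[19:],s[12:]  0  ''
   8  s[12:],s[18:]  2  'ba'
   9  s[18:],s[11:]  1  'b'
  10  s[11:],s[8:]  1  'b'
  11  s[8:],s[14:]  2  'bc'
  12  s[14:],s[4:]  5  'bccab'
  13  s[4:],s[20:]  0  ''
  14  s[20:],s[16:]  2  'ca'
  15  s[16:],s[9:]  3  'cab'
  16  s[9:],s[6:]  3  'cab'
  17  s[6:],s[2:]  4  'cabc'
  18  s[2:],s[15:]  1  'c'
  19  s[15:],s[5:]  4  'ccab'
  20  s[5:],s[1:]  5  'ccabc'
  21  s[1:],s[0:]  2  'cc'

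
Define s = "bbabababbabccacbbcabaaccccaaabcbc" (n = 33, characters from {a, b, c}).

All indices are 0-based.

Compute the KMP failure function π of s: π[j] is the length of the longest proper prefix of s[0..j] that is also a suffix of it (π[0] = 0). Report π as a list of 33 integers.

π[0] = 0
j=1 s[j]='b': π[1]=1 (border 'b')
j=2 s[j]='a': k: 1→0; π[2]=0 (border '')
j=3 s[j]='b': π[3]=1 (border 'b')
j=4 s[j]='a': k: 1→0; π[4]=0 (border '')
j=5 s[j]='b': π[5]=1 (border 'b')
j=6 s[j]='a': k: 1→0; π[6]=0 (border '')
j=7 s[j]='b': π[7]=1 (border 'b')
j=8 s[j]='b': π[8]=2 (border 'bb')
j=9 s[j]='a': π[9]=3 (border 'bba')
j=10 s[j]='b': π[10]=4 (border 'bbab')
j=11 s[j]='c': k: 4→1→0; π[11]=0 (border '')
j=12 s[j]='c': π[12]=0 (border '')
j=13 s[j]='a': π[13]=0 (border '')
j=14 s[j]='c': π[14]=0 (border '')
j=15 s[j]='b': π[15]=1 (border 'b')
j=16 s[j]='b': π[16]=2 (border 'bb')
j=17 s[j]='c': k: 2→1→0; π[17]=0 (border '')
j=18 s[j]='a': π[18]=0 (border '')
j=19 s[j]='b': π[19]=1 (border 'b')
j=20 s[j]='a': k: 1→0; π[20]=0 (border '')
j=21 s[j]='a': π[21]=0 (border '')
j=22 s[j]='c': π[22]=0 (border '')
j=23 s[j]='c': π[23]=0 (border '')
j=24 s[j]='c': π[24]=0 (border '')
j=25 s[j]='c': π[25]=0 (border '')
j=26 s[j]='a': π[26]=0 (border '')
j=27 s[j]='a': π[27]=0 (border '')
j=28 s[j]='a': π[28]=0 (border '')
j=29 s[j]='b': π[29]=1 (border 'b')
j=30 s[j]='c': k: 1→0; π[30]=0 (border '')
j=31 s[j]='b': π[31]=1 (border 'b')
j=32 s[j]='c': k: 1→0; π[32]=0 (border '')

[0, 1, 0, 1, 0, 1, 0, 1, 2, 3, 4, 0, 0, 0, 0, 1, 2, 0, 0, 1, 0, 0, 0, 0, 0, 0, 0, 0, 0, 1, 0, 1, 0]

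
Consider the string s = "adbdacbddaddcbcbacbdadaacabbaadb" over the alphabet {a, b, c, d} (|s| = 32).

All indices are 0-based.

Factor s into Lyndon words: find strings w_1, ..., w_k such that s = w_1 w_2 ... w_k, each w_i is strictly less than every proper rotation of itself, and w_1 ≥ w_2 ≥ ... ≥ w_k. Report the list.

["adbd", "acbddaddcbcb", "acbdad", "aacabbaadb"]

emit factor 1: 'adbd' (i=0, period=4)
emit factor 2: 'acbddaddcbcb' (i=4, period=12)
emit factor 3: 'acbdad' (i=16, period=6)
emit factor 4: 'aacabbaadb' (i=22, period=10)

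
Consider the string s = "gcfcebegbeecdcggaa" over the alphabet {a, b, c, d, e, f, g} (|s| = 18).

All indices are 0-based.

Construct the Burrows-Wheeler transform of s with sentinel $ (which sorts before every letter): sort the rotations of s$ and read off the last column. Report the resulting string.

aaggeefgdccebbcge$c

rank  rotation             last
    0  $gcfcebegbeecdcggaa  a
    1  a$gcfcebegbeecdcgga  a
    2  aa$gcfcebegbeecdcgg  g
    3  beecdcggaa$gcfcebeg  g
    4  begbeecdcggaa$gcfce  e
    5  cdcggaa$gcfcebegbee  e
    6  cebegbeecdcggaa$gcf  f
    7  cfcebegbeecdcggaa$g  g
    8  cggaa$gcfcebegbeecd  d
    9  dcggaa$gcfcebegbeec  c
   10  ebegbeecdcggaa$gcfc  c
   11  ecdcggaa$gcfcebegbe  e
   12  eecdcggaa$gcfcebegb  b
   13  egbeecdcggaa$gcfceb  b
   14  fcebegbeecdcggaa$gc  c
   15  gaa$gcfcebegbeecdcg  g
   16  gbeecdcggaa$gcfcebe  e
   17  gcfcebegbeecdcggaa$  $
   18  ggaa$gcfcebegbeecdc  c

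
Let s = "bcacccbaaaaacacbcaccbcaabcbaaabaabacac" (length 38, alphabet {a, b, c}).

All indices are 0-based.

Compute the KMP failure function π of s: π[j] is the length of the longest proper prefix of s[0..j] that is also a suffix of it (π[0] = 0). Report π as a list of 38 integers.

π[0] = 0
j=1 s[j]='c': π[1]=0 (border '')
j=2 s[j]='a': π[2]=0 (border '')
j=3 s[j]='c': π[3]=0 (border '')
j=4 s[j]='c': π[4]=0 (border '')
j=5 s[j]='c': π[5]=0 (border '')
j=6 s[j]='b': π[6]=1 (border 'b')
j=7 s[j]='a': k: 1→0; π[7]=0 (border '')
j=8 s[j]='a': π[8]=0 (border '')
j=9 s[j]='a': π[9]=0 (border '')
j=10 s[j]='a': π[10]=0 (border '')
j=11 s[j]='a': π[11]=0 (border '')
j=12 s[j]='c': π[12]=0 (border '')
j=13 s[j]='a': π[13]=0 (border '')
j=14 s[j]='c': π[14]=0 (border '')
j=15 s[j]='b': π[15]=1 (border 'b')
j=16 s[j]='c': π[16]=2 (border 'bc')
j=17 s[j]='a': π[17]=3 (border 'bca')
j=18 s[j]='c': π[18]=4 (border 'bcac')
j=19 s[j]='c': π[19]=5 (border 'bcacc')
j=20 s[j]='b': k: 5→0; π[20]=1 (border 'b')
j=21 s[j]='c': π[21]=2 (border 'bc')
j=22 s[j]='a': π[22]=3 (border 'bca')
j=23 s[j]='a': k: 3→0; π[23]=0 (border '')
j=24 s[j]='b': π[24]=1 (border 'b')
j=25 s[j]='c': π[25]=2 (border 'bc')
j=26 s[j]='b': k: 2→0; π[26]=1 (border 'b')
j=27 s[j]='a': k: 1→0; π[27]=0 (border '')
j=28 s[j]='a': π[28]=0 (border '')
j=29 s[j]='a': π[29]=0 (border '')
j=30 s[j]='b': π[30]=1 (border 'b')
j=31 s[j]='a': k: 1→0; π[31]=0 (border '')
j=32 s[j]='a': π[32]=0 (border '')
j=33 s[j]='b': π[33]=1 (border 'b')
j=34 s[j]='a': k: 1→0; π[34]=0 (border '')
j=35 s[j]='c': π[35]=0 (border '')
j=36 s[j]='a': π[36]=0 (border '')
j=37 s[j]='c': π[37]=0 (border '')

[0, 0, 0, 0, 0, 0, 1, 0, 0, 0, 0, 0, 0, 0, 0, 1, 2, 3, 4, 5, 1, 2, 3, 0, 1, 2, 1, 0, 0, 0, 1, 0, 0, 1, 0, 0, 0, 0]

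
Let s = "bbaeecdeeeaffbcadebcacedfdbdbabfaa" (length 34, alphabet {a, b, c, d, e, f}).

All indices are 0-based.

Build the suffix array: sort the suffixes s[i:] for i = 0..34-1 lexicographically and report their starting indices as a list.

sorted suffixes:
  #0 SA[0]=33  'a'
  #1 SA[1]=32  'aa'
  #2 SA[2]=29  'abfaa'
  #3 SA[3]=20  'acedfdbdbabfaa'
  #4 SA[4]=15  'adebcacedfdbdbabfaa'
  #5 SA[5]=2  'aeecdeeeaffbcadebcacedfdbdbabfaa'
  #6 SA[6]=10  'affbcadebcacedfdbdbabfaa'
  #7 SA[7]=28  'babfaa'
  #8 SA[8]=1  'baeecdeeeaffbcadebcacedfdbdbabfaa'
  #9 SA[9]=0  'bbaeecdeeeaffbcadebcacedfdbdbabfaa'
  #10 SA[10]=18  'bcacedfdbdbabfaa'
  #11 SA[11]=13  'bcadebcacedfdbdbabfaa'
  #12 SA[12]=26  'bdbabfaa'
  #13 SA[13]=30  'bfaa'
  #14 SA[14]=19  'cacedfdbdbabfaa'
  #15 SA[15]=14  'cadebcacedfdbdbabfaa'
  #16 SA[16]=5  'cdeeeaffbcadebcacedfdbdbabfaa'
  #17 SA[17]=21  'cedfdbdbabfaa'
  #18 SA[18]=27  'dbabfaa'
  #19 SA[19]=25  'dbdbabfaa'
  #20 SA[20]=16  'debcacedfdbdbabfaa'
  #21 SA[21]=6  'deeeaffbcadebcacedfdbdbabfaa'
  #22 SA[22]=23  'dfdbdbabfaa'
  #23 SA[23]=9  'eaffbcadebcacedfdbdbabfaa'
  #24 SA[24]=17  'ebcacedfdbdbabfaa'
  #25 SA[25]=4  'ecdeeeaffbcadebcacedfdbdbabfaa'
  #26 SA[26]=22  'edfdbdbabfaa'
  #27 SA[27]=8  'eeaffbcadebcacedfdbdbabfaa'
  #28 SA[28]=3  'eecdeeeaffbcadebcacedfdbdbabfaa'
  #29 SA[29]=7  'eeeaffbcadebcacedfdbdbabfaa'
  #30 SA[30]=31  'faa'
  #31 SA[31]=12  'fbcadebcacedfdbdbabfaa'
  #32 SA[32]=24  'fdbdbabfaa'
  #33 SA[33]=11  'ffbcadebcacedfdbdbabfaa'

[33, 32, 29, 20, 15, 2, 10, 28, 1, 0, 18, 13, 26, 30, 19, 14, 5, 21, 27, 25, 16, 6, 23, 9, 17, 4, 22, 8, 3, 7, 31, 12, 24, 11]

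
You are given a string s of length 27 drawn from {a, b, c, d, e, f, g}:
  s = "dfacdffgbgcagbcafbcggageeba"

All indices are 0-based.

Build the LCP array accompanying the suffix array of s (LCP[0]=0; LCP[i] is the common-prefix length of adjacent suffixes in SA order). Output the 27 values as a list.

sorted suffixes:
  #0 SA[0]=26  'a'
  #1 SA[1]=2  'acdffgbgcagbcafbcggageeba'
  #2 SA[2]=15  'afbcggageeba'
  #3 SA[3]=11  'agbcafbcggageeba'
  #4 SA[4]=21  'ageeba'
  #5 SA[5]=25  'ba'
  #6 SA[6]=13  'bcafbcggageeba'
  #7 SA[7]=17  'bcggageeba'
  #8 SA[8]=8  'bgcagbcafbcggageeba'
  #9 SA[9]=14  'cafbcggageeba'
  #10 SA[10]=10  'cagbcafbcggageeba'
  #11 SA[11]=3  'cdffgbgcagbcafbcggageeba'
  #12 SA[12]=18  'cggageeba'
  #13 SA[13]=0  'dfacdffgbgcagbcafbcggageeba'
  #14 SA[14]=4  'dffgbgcagbcafbcggageeba'
  #15 SA[15]=24  'eba'
  #16 SA[16]=23  'eeba'
  #17 SA[17]=1  'facdffgbgcagbcafbcggageeba'
  #18 SA[18]=16  'fbcggageeba'
  #19 SA[19]=5  'ffgbgcagbcafbcggageeba'
  #20 SA[20]=6  'fgbgcagbcafbcggageeba'
  #21 SA[21]=20  'gageeba'
  #22 SA[22]=12  'gbcafbcggageeba'
  #23 SA[23]=7  'gbgcagbcafbcggageeba'
  #24 SA[24]=9  'gcagbcafbcggageeba'
  #25 SA[25]=22  'geeba'
  #26 SA[26]=19  'ggageeba'

SA = [26, 2, 15, 11, 21, 25, 13, 17, 8, 14, 10, 3, 18, 0, 4, 24, 23, 1, 16, 5, 6, 20, 12, 7, 9, 22, 19]
rank  pair      lcp
   1  s[26:],s[2:]  1  'a'
   2  s[2:],s[15:]  1  'a'
   3  s[15:],s[11:]  1  'a'
   4  s[11:],s[21:]  2  'ag'
   5  s[21:],s[25:]  0  ''
   6  s[25:],s[13:]  1  'b'
   7  s[13:],s[17:]  2  'bc'
   8  s[17:],s[8:]  1  'b'
   9  s[8:],s[14:]  0  ''
  10  s[14:],s[10:]  2  'ca'
  11  s[10:],s[3:]  1  'c'
  12  s[3:],s[18:]  1  'c'
  13  s[18:],s[0:]  0  ''
  14  s[0:],s[4:]  2  'df'
  15  s[4:],s[24:]  0  ''
  16  s[24:],s[23:]  1  'e'
  17  s[23:],s[1:]  0  ''
  18  s[1:],s[16:]  1  'f'
  19  s[16:],s[5:]  1  'f'
  20  s[5:],s[6:]  1  'f'
  21  s[6:],s[20:]  0  ''
  22  s[20:],s[12:]  1  'g'
  23  s[12:],s[7:]  2  'gb'
  24  s[7:],s[9:]  1  'g'
  25  s[9:],s[22:]  1  'g'
  26  s[22:],s[19:]  1  'g'

[0, 1, 1, 1, 2, 0, 1, 2, 1, 0, 2, 1, 1, 0, 2, 0, 1, 0, 1, 1, 1, 0, 1, 2, 1, 1, 1]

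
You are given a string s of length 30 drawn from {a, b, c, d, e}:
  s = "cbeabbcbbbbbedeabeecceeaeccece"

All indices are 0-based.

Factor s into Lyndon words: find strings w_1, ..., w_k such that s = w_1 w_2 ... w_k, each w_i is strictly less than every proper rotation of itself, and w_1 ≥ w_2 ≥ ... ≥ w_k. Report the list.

["c", "be", "abbcbbbbbedeabeecceeaeccece"]

emit factor 1: 'c' (i=0, period=1)
emit factor 2: 'be' (i=1, period=2)
emit factor 3: 'abbcbbbbbedeabeecceeaeccece' (i=3, period=27)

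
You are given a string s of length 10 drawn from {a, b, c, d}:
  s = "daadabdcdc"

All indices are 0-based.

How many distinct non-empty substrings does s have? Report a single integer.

rank→(start, suffix):
  0 → (1, 'aadabdcdc')
  1 → (4, 'abdcdc')
  2 → (2, 'adabdcdc')
  3 → (5, 'bdcdc')
  4 → (9, 'c')
  5 → (7, 'cdc')
  6 → (0, 'daadabdcdc')
  7 → (3, 'dabdcdc')
  8 → (8, 'dc')
  9 → (6, 'dcdc')

SA = [1, 4, 2, 5, 9, 7, 0, 3, 8, 6]
[i] adj suffixes → lcp
  [1] 1/4 → 1 ('a')
  [2] 4/2 → 1 ('a')
  [3] 2/5 → 0 ('')
  [4] 5/9 → 0 ('')
  [5] 9/7 → 1 ('c')
  [6] 7/0 → 0 ('')
  [7] 0/3 → 2 ('da')
  [8] 3/8 → 1 ('d')
  [9] 8/6 → 2 ('dc')

n(n+1)/2 = 10·11/2 = 55
Σ LCP = 0 + 1 + 1 + 0 + 0 + 1 + 0 + 2 + 1 + 2 = 8
distinct = 55 − 8 = 47

47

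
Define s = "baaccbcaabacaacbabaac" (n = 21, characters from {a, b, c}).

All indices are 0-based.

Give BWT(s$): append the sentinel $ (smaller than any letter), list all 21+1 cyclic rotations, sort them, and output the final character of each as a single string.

rank  rotation                last
    0  $baaccbcaabacaacbabaac  c
    1  aabacaacbabaac$baaccbc  c
    2  aac$baaccbcaabacaacbab  b
    3  aacbabaac$baaccbcaabac  c
    4  aaccbcaabacaacbabaac$b  b
    5  abaac$baaccbcaabacaacb  b
    6  abacaacbabaac$baaccbca  a
    7  ac$baaccbcaabacaacbaba  a
    8  acaacbabaac$baaccbcaab  b
    9  acbabaac$baaccbcaabaca  a
   10  accbcaabacaacbabaac$ba  a
   11  baac$baaccbcaabacaacba  a
   12  baaccbcaabacaacbabaac$  $
   13  babaac$baaccbcaabacaac  c
   14  bacaacbabaac$baaccbcaa  a
   15  bcaabacaacbabaac$baacc  c
   16  c$baaccbcaabacaacbabaa  a
   17  caabacaacbabaac$baaccb  b
   18  caacbabaac$baaccbcaaba  a
   19  cbabaac$baaccbcaabacaa  a
   20  cbcaabacaacbabaac$baac  c
   21  ccbcaabacaacbabaac$baa  a

ccbcbbaabaaa$cacabaaca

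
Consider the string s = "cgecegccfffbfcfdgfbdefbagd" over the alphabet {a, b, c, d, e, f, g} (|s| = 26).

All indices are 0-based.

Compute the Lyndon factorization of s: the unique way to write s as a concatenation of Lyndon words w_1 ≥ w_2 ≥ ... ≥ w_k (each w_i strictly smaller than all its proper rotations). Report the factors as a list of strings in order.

emit factor 1: 'cge' (i=0, period=3)
emit factor 2: 'ceg' (i=3, period=3)
emit factor 3: 'ccfff' (i=6, period=5)
emit factor 4: 'bfcfdgf' (i=11, period=7)
emit factor 5: 'bdef' (i=18, period=4)
emit factor 6: 'b' (i=22, period=1)
emit factor 7: 'agd' (i=23, period=3)

["cge", "ceg", "ccfff", "bfcfdgf", "bdef", "b", "agd"]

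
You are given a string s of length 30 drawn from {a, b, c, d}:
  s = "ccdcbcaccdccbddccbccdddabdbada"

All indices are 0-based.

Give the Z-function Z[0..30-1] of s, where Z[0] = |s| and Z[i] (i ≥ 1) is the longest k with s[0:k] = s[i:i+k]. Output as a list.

[30, 1, 0, 1, 0, 1, 0, 4, 1, 0, 2, 1, 0, 0, 0, 2, 1, 0, 3, 1, 0, 0, 0, 0, 0, 0, 0, 0, 0, 0]

Z[0]=30
i=1: i≥r, start 0; Z[1]=1 extend→box=[1,2)
i=2: i≥r, start 0; Z[2]=0
i=3: i≥r, start 0; Z[3]=1 extend→box=[3,4)
i=4: i≥r, start 0; Z[4]=0
i=5: i≥r, start 0; Z[5]=1 extend→box=[5,6)
i=6: i≥r, start 0; Z[6]=0
i=7: i≥r, start 0; Z[7]=4 extend→box=[7,11)
i=8: min(r-i=3, Z[1]=1)=1; Z[8]=1
i=9: min(r-i=2, Z[2]=0)=0; Z[9]=0
i=10: min(r-i=1, Z[3]=1)=1; Z[10]=2 extend→box=[10,12)
i=11: min(r-i=1, Z[1]=1)=1; Z[11]=1
i=12: i≥r, start 0; Z[12]=0
i=13: i≥r, start 0; Z[13]=0
i=14: i≥r, start 0; Z[14]=0
i=15: i≥r, start 0; Z[15]=2 extend→box=[15,17)
i=16: min(r-i=1, Z[1]=1)=1; Z[16]=1
i=17: i≥r, start 0; Z[17]=0
i=18: i≥r, start 0; Z[18]=3 extend→box=[18,21)
i=19: min(r-i=2, Z[1]=1)=1; Z[19]=1
i=20: min(r-i=1, Z[2]=0)=0; Z[20]=0
i=21: i≥r, start 0; Z[21]=0
i=22: i≥r, start 0; Z[22]=0
i=23: i≥r, start 0; Z[23]=0
i=24: i≥r, start 0; Z[24]=0
i=25: i≥r, start 0; Z[25]=0
i=26: i≥r, start 0; Z[26]=0
i=27: i≥r, start 0; Z[27]=0
i=28: i≥r, start 0; Z[28]=0
i=29: i≥r, start 0; Z[29]=0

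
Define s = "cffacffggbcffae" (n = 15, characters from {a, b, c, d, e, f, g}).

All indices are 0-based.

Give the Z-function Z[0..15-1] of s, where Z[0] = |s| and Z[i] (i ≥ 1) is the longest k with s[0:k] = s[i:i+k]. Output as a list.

Z[0]=15
i=1: i≥r, start 0; Z[1]=0
i=2: i≥r, start 0; Z[2]=0
i=3: i≥r, start 0; Z[3]=0
i=4: i≥r, start 0; Z[4]=3 grow→box=[4,7)
i=5: min(r-i=2, Z[1]=0)=0; Z[5]=0
i=6: min(r-i=1, Z[2]=0)=0; Z[6]=0
i=7: i≥r, start 0; Z[7]=0
i=8: i≥r, start 0; Z[8]=0
i=9: i≥r, start 0; Z[9]=0
i=10: i≥r, start 0; Z[10]=4 grow→box=[10,14)
i=11: min(r-i=3, Z[1]=0)=0; Z[11]=0
i=12: min(r-i=2, Z[2]=0)=0; Z[12]=0
i=13: min(r-i=1, Z[3]=0)=0; Z[13]=0
i=14: i≥r, start 0; Z[14]=0

[15, 0, 0, 0, 3, 0, 0, 0, 0, 0, 4, 0, 0, 0, 0]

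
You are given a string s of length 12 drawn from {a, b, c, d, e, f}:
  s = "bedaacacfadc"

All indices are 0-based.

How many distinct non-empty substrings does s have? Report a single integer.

71

rank→(start, suffix):
  0 → (3, 'aacacfadc')
  1 → (4, 'acacfadc')
  2 → (6, 'acfadc')
  3 → (9, 'adc')
  4 → (0, 'bedaacacfadc')
  5 → (11, 'c')
  6 → (5, 'cacfadc')
  7 → (7, 'cfadc')
  8 → (2, 'daacacfadc')
  9 → (10, 'dc')
  10 → (1, 'edaacacfadc')
  11 → (8, 'fadc')

SA = [3, 4, 6, 9, 0, 11, 5, 7, 2, 10, 1, 8]
rank  pair      lcp
   1  s[3:],s[4:]  1  'a'
   2  s[4:],s[6:]  2  'ac'
   3  s[6:],s[9:]  1  'a'
   4  s[9:],s[0:]  0  ''
   5  s[0:],s[11:]  0  ''
   6  s[11:],s[5:]  1  'c'
   7  s[5:],s[7:]  1  'c'
   8  s[7:],s[2:]  0  ''
   9  s[2:],s[10:]  1  'd'
  10  s[10:],s[1:]  0  ''
  11  s[1:],s[8:]  0  ''

n(n+1)/2 = 12·13/2 = 78
Σ LCP = 0 + 1 + 2 + 1 + 0 + 0 + 1 + 1 + 0 + 1 + 0 + 0 = 7
distinct = 78 − 7 = 71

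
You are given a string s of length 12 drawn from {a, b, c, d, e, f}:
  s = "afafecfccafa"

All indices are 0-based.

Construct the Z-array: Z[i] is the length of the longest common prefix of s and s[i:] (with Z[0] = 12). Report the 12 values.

Z[0]=12
i=1: i≥r, start 0; Z[1]=0
i=2: i≥r, start 0; Z[2]=2 scan→box=[2,4)
i=3: min(r-i=1, Z[1]=0)=0; Z[3]=0
i=4: i≥r, start 0; Z[4]=0
i=5: i≥r, start 0; Z[5]=0
i=6: i≥r, start 0; Z[6]=0
i=7: i≥r, start 0; Z[7]=0
i=8: i≥r, start 0; Z[8]=0
i=9: i≥r, start 0; Z[9]=3 scan→box=[9,12)
i=10: min(r-i=2, Z[1]=0)=0; Z[10]=0
i=11: min(r-i=1, Z[2]=2)=1; Z[11]=1

[12, 0, 2, 0, 0, 0, 0, 0, 0, 3, 0, 1]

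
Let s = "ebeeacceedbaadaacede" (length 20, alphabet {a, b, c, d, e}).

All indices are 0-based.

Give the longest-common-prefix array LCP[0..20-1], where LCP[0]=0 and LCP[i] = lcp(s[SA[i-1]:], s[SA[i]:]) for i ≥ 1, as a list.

[0, 2, 1, 2, 1, 0, 1, 0, 1, 2, 0, 1, 1, 0, 1, 1, 1, 2, 1, 2]

rank | idx | suffix
   0 |  14 | aacede
   1 |  11 | aadaacede
   2 |   4 | acceedbaadaacede
   3 |  15 | acede
   4 |  12 | adaacede
   5 |  10 | baadaacede
   6 |   1 | beeacceedbaadaacede
   7 |   5 | cceedbaadaacede
   8 |  16 | cede
   9 |   6 | ceedbaadaacede
  10 |  13 | daacede
  11 |   9 | dbaadaacede
  12 |  18 | de
  13 |  19 | e
  14 |   3 | eacceedbaadaacede
  15 |   0 | ebeeacceedbaadaacede
  16 |   8 | edbaadaacede
  17 |  17 | ede
  18 |   2 | eeacceedbaadaacede
  19 |   7 | eedbaadaacede

SA = [14, 11, 4, 15, 12, 10, 1, 5, 16, 6, 13, 9, 18, 19, 3, 0, 8, 17, 2, 7]
[i] adj suffixes → lcp
  [1] 14/11 → 2 ('aa')
  [2] 11/4 → 1 ('a')
  [3] 4/15 → 2 ('ac')
  [4] 15/12 → 1 ('a')
  [5] 12/10 → 0 ('')
  [6] 10/1 → 1 ('b')
  [7] 1/5 → 0 ('')
  [8] 5/16 → 1 ('c')
  [9] 16/6 → 2 ('ce')
  [10] 6/13 → 0 ('')
  [11] 13/9 → 1 ('d')
  [12] 9/18 → 1 ('d')
  [13] 18/19 → 0 ('')
  [14] 19/3 → 1 ('e')
  [15] 3/0 → 1 ('e')
  [16] 0/8 → 1 ('e')
  [17] 8/17 → 2 ('ed')
  [18] 17/2 → 1 ('e')
  [19] 2/7 → 2 ('ee')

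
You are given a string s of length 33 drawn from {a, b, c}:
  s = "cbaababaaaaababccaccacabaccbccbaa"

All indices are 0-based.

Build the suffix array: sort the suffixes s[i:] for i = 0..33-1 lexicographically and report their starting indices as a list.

rank | idx | suffix
   0 |  32 | a
   1 |  31 | aa
   2 |   7 | aaaaababccaccacabaccbccbaa
   3 |   8 | aaaababccaccacabaccbccbaa
   4 |   9 | aaababccaccacabaccbccbaa
   5 |   2 | aababaaaaababccaccacabaccbccbaa
   6 |  10 | aababccaccacabaccbccbaa
   7 |   5 | abaaaaababccaccacabaccbccbaa
   8 |   3 | ababaaaaababccaccacabaccbccbaa
   9 |  11 | ababccaccacabaccbccbaa
  10 |  22 | abaccbccbaa
  11 |  13 | abccaccacabaccbccbaa
  12 |  20 | acabaccbccbaa
  13 |  17 | accacabaccbccbaa
  14 |  24 | accbccbaa
  15 |  30 | baa
  16 |   6 | baaaaababccaccacabaccbccbaa
  17 |   1 | baababaaaaababccaccacabaccbccbaa
  18 |   4 | babaaaaababccaccacabaccbccbaa
  19 |  12 | babccaccacabaccbccbaa
  20 |  23 | baccbccbaa
  21 |  14 | bccaccacabaccbccbaa
  22 |  27 | bccbaa
  23 |  21 | cabaccbccbaa
  24 |  19 | cacabaccbccbaa
  25 |  16 | caccacabaccbccbaa
  26 |  29 | cbaa
  27 |   0 | cbaababaaaaababccaccacabaccbccbaa
  28 |  26 | cbccbaa
  29 |  18 | ccacabaccbccbaa
  30 |  15 | ccaccacabaccbccbaa
  31 |  28 | ccbaa
  32 |  25 | ccbccbaa

[32, 31, 7, 8, 9, 2, 10, 5, 3, 11, 22, 13, 20, 17, 24, 30, 6, 1, 4, 12, 23, 14, 27, 21, 19, 16, 29, 0, 26, 18, 15, 28, 25]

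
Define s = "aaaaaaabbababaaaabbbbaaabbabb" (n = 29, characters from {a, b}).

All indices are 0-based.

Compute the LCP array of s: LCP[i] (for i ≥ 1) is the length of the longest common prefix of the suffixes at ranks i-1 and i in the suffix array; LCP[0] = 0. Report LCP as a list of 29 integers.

rank | idx | suffix
   0 |   0 | aaaaaaabbababaaaabbbbaaabbabb
   1 |   1 | aaaaaabbababaaaabbbbaaabbabb
   2 |   2 | aaaaabbababaaaabbbbaaabbabb
   3 |   3 | aaaabbababaaaabbbbaaabbabb
   4 |  13 | aaaabbbbaaabbabb
   5 |   4 | aaabbababaaaabbbbaaabbabb
   6 |  21 | aaabbabb
   7 |  14 | aaabbbbaaabbabb
   8 |   5 | aabbababaaaabbbbaaabbabb
   9 |  22 | aabbabb
  10 |  15 | aabbbbaaabbabb
  11 |  11 | abaaaabbbbaaabbabb
  12 |   9 | ababaaaabbbbaaabbabb
  13 |  26 | abb
  14 |   6 | abbababaaaabbbbaaabbabb
  15 |  23 | abbabb
  16 |  16 | abbbbaaabbabb
  17 |  28 | b
  18 |  12 | baaaabbbbaaabbabb
  19 |  20 | baaabbabb
  20 |  10 | babaaaabbbbaaabbabb
  21 |   8 | bababaaaabbbbaaabbabb
  22 |  25 | babb
  23 |  27 | bb
  24 |  19 | bbaaabbabb
  25 |   7 | bbababaaaabbbbaaabbabb
  26 |  24 | bbabb
  27 |  18 | bbbaaabbabb
  28 |  17 | bbbbaaabbabb

SA = [0, 1, 2, 3, 13, 4, 21, 14, 5, 22, 15, 11, 9, 26, 6, 23, 16, 28, 12, 20, 10, 8, 25, 27, 19, 7, 24, 18, 17]
i: (SA[i-1],SA[i]) lcp shared
  1: (0,1) 6 'aaaaaa'
  2: (1,2) 5 'aaaaa'
  3: (2,3) 4 'aaaa'
  4: (3,13) 6 'aaaabb'
  5: (13,4) 3 'aaa'
  6: (4,21) 7 'aaabbab'
  7: (21,14) 5 'aaabb'
  8: (14,5) 2 'aa'
  9: (5,22) 6 'aabbab'
  10: (22,15) 4 'aabb'
  11: (15,11) 1 'a'
  12: (11,9) 3 'aba'
  13: (9,26) 2 'ab'
  14: (26,6) 3 'abb'
  15: (6,23) 5 'abbab'
  16: (23,16) 3 'abb'
  17: (16,28) 0 ''
  18: (28,12) 1 'b'
  19: (12,20) 4 'baaa'
  20: (20,10) 2 'ba'
  21: (10,8) 4 'baba'
  22: (8,25) 3 'bab'
  23: (25,27) 1 'b'
  24: (27,19) 2 'bb'
  25: (19,7) 3 'bba'
  26: (7,24) 4 'bbab'
  27: (24,18) 2 'bb'
  28: (18,17) 3 'bbb'

[0, 6, 5, 4, 6, 3, 7, 5, 2, 6, 4, 1, 3, 2, 3, 5, 3, 0, 1, 4, 2, 4, 3, 1, 2, 3, 4, 2, 3]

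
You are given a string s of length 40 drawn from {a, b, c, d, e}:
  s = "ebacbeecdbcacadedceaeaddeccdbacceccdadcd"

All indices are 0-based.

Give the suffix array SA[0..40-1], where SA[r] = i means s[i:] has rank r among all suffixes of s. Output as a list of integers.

[11, 2, 29, 36, 21, 13, 19, 1, 28, 9, 4, 10, 12, 3, 33, 25, 30, 38, 34, 26, 7, 17, 31, 39, 35, 27, 8, 37, 16, 22, 23, 14, 20, 18, 0, 32, 24, 6, 15, 5]

rank | idx | suffix
   0 |  11 | acadedceaeaddeccdbacceccdadcd
   1 |   2 | acbeecdbcacadedceaeaddeccdbacceccdadcd
   2 |  29 | acceccdadcd
   3 |  36 | adcd
   4 |  21 | addeccdbacceccdadcd
   5 |  13 | adedceaeaddeccdbacceccdadcd
   6 |  19 | aeaddeccdbacceccdadcd
   7 |   1 | bacbeecdbcacadedceaeaddeccdbacceccdadcd
   8 |  28 | bacceccdadcd
   9 |   9 | bcacadedceaeaddeccdbacceccdadcd
  10 |   4 | beecdbcacadedceaeaddeccdbacceccdadcd
  11 |  10 | cacadedceaeaddeccdbacceccdadcd
  12 |  12 | cadedceaeaddeccdbacceccdadcd
  13 |   3 | cbeecdbcacadedceaeaddeccdbacceccdadcd
  14 |  33 | ccdadcd
  15 |  25 | ccdbacceccdadcd
  16 |  30 | cceccdadcd
  17 |  38 | cd
  18 |  34 | cdadcd
  19 |  26 | cdbacceccdadcd
  20 |   7 | cdbcacadedceaeaddeccdbacceccdadcd
  21 |  17 | ceaeaddeccdbacceccdadcd
  22 |  31 | ceccdadcd
  23 |  39 | d
  24 |  35 | dadcd
  25 |  27 | dbacceccdadcd
  26 |   8 | dbcacadedceaeaddeccdbacceccdadcd
  27 |  37 | dcd
  28 |  16 | dceaeaddeccdbacceccdadcd
  29 |  22 | ddeccdbacceccdadcd
  30 |  23 | deccdbacceccdadcd
  31 |  14 | dedceaeaddeccdbacceccdadcd
  32 |  20 | eaddeccdbacceccdadcd
  33 |  18 | eaeaddeccdbacceccdadcd
  34 |   0 | ebacbeecdbcacadedceaeaddeccdbacceccdadcd
  35 |  32 | eccdadcd
  36 |  24 | eccdbacceccdadcd
  37 |   6 | ecdbcacadedceaeaddeccdbacceccdadcd
  38 |  15 | edceaeaddeccdbacceccdadcd
  39 |   5 | eecdbcacadedceaeaddeccdbacceccdadcd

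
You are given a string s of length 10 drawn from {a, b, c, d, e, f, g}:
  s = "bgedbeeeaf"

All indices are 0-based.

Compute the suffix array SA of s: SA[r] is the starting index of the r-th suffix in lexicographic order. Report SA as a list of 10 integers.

rank | idx | suffix
   0 |   8 | af
   1 |   4 | beeeaf
   2 |   0 | bgedbeeeaf
   3 |   3 | dbeeeaf
   4 |   7 | eaf
   5 |   2 | edbeeeaf
   6 |   6 | eeaf
   7 |   5 | eeeaf
   8 |   9 | f
   9 |   1 | gedbeeeaf

[8, 4, 0, 3, 7, 2, 6, 5, 9, 1]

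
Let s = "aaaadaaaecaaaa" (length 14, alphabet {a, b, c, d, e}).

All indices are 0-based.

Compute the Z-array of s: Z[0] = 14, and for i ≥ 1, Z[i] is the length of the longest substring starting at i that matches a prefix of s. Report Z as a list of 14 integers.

Z[0]=14
i=1: outside box; Z[1]=3 extend→box=[1,4)
i=2: min(r-i=2, Z[1]=3)=2; Z[2]=2
i=3: min(r-i=1, Z[2]=2)=1; Z[3]=1
i=4: outside box; Z[4]=0
i=5: outside box; Z[5]=3 extend→box=[5,8)
i=6: min(r-i=2, Z[1]=3)=2; Z[6]=2
i=7: min(r-i=1, Z[2]=2)=1; Z[7]=1
i=8: outside box; Z[8]=0
i=9: outside box; Z[9]=0
i=10: outside box; Z[10]=4 extend→box=[10,14)
i=11: min(r-i=3, Z[1]=3)=3; Z[11]=3
i=12: min(r-i=2, Z[2]=2)=2; Z[12]=2
i=13: min(r-i=1, Z[3]=1)=1; Z[13]=1

[14, 3, 2, 1, 0, 3, 2, 1, 0, 0, 4, 3, 2, 1]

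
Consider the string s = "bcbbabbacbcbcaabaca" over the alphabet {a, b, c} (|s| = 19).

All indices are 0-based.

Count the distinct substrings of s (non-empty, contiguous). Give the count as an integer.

rank→(start, suffix):
  0 → (18, 'a')
  1 → (13, 'aabaca')
  2 → (14, 'abaca')
  3 → (4, 'abbacbcbcaabaca')
  4 → (16, 'aca')
  5 → (7, 'acbcbcaabaca')
  6 → (3, 'babbacbcbcaabaca')
  7 → (15, 'baca')
  8 → (6, 'bacbcbcaabaca')
  9 → (2, 'bbabbacbcbcaabaca')
  10 → (5, 'bbacbcbcaabaca')
  11 → (11, 'bcaabaca')
  12 → (0, 'bcbbabbacbcbcaabaca')
  13 → (9, 'bcbcaabaca')
  14 → (17, 'ca')
  15 → (12, 'caabaca')
  16 → (1, 'cbbabbacbcbcaabaca')
  17 → (10, 'cbcaabaca')
  18 → (8, 'cbcbcaabaca')

SA = [18, 13, 14, 4, 16, 7, 3, 15, 6, 2, 5, 11, 0, 9, 17, 12, 1, 10, 8]
i: (SA[i-1],SA[i]) lcp shared
  1: (18,13) 1 'a'
  2: (13,14) 1 'a'
  3: (14,4) 2 'ab'
  4: (4,16) 1 'a'
  5: (16,7) 2 'ac'
  6: (7,3) 0 ''
  7: (3,15) 2 'ba'
  8: (15,6) 3 'bac'
  9: (6,2) 1 'b'
  10: (2,5) 3 'bba'
  11: (5,11) 1 'b'
  12: (11,0) 2 'bc'
  13: (0,9) 3 'bcb'
  14: (9,17) 0 ''
  15: (17,12) 2 'ca'
  16: (12,1) 1 'c'
  17: (1,10) 2 'cb'
  18: (10,8) 3 'cbc'

n(n+1)/2 = 19·20/2 = 190
Σ LCP = 0 + 1 + 1 + 2 + 1 + 2 + 0 + 2 + 3 + 1 + 3 + 1 + 2 + 3 + 0 + 2 + 1 + 2 + 3 = 30
distinct = 190 − 30 = 160

160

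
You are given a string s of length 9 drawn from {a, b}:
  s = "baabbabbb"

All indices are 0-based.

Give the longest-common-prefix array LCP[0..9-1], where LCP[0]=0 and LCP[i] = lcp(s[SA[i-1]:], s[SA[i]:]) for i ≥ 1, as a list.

sorted suffixes:
  #0 SA[0]=1  'aabbabbb'
  #1 SA[1]=2  'abbabbb'
  #2 SA[2]=5  'abbb'
  #3 SA[3]=8  'b'
  #4 SA[4]=0  'baabbabbb'
  #5 SA[5]=4  'babbb'
  #6 SA[6]=7  'bb'
  #7 SA[7]=3  'bbabbb'
  #8 SA[8]=6  'bbb'

SA = [1, 2, 5, 8, 0, 4, 7, 3, 6]
[i] adj suffixes → lcp
  [1] 1/2 → 1 ('a')
  [2] 2/5 → 3 ('abb')
  [3] 5/8 → 0 ('')
  [4] 8/0 → 1 ('b')
  [5] 0/4 → 2 ('ba')
  [6] 4/7 → 1 ('b')
  [7] 7/3 → 2 ('bb')
  [8] 3/6 → 2 ('bb')

[0, 1, 3, 0, 1, 2, 1, 2, 2]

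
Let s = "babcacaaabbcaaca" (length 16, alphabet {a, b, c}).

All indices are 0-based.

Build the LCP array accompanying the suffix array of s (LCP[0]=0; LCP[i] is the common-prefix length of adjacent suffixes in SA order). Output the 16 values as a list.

[0, 1, 2, 2, 1, 2, 1, 3, 0, 1, 1, 3, 0, 2, 3, 2]

sorted suffixes:
  #0 SA[0]=15  'a'
  #1 SA[1]=6  'aaabbcaaca'
  #2 SA[2]=7  'aabbcaaca'
  #3 SA[3]=12  'aaca'
  #4 SA[4]=8  'abbcaaca'
  #5 SA[5]=1  'abcacaaabbcaaca'
  #6 SA[6]=13  'aca'
  #7 SA[7]=4  'acaaabbcaaca'
  #8 SA[8]=0  'babcacaaabbcaaca'
  #9 SA[9]=9  'bbcaaca'
  #10 SA[10]=10  'bcaaca'
  #11 SA[11]=2  'bcacaaabbcaaca'
  #12 SA[12]=14  'ca'
  #13 SA[13]=5  'caaabbcaaca'
  #14 SA[14]=11  'caaca'
  #15 SA[15]=3  'cacaaabbcaaca'

SA = [15, 6, 7, 12, 8, 1, 13, 4, 0, 9, 10, 2, 14, 5, 11, 3]
i: (SA[i-1],SA[i]) lcp shared
  1: (15,6) 1 'a'
  2: (6,7) 2 'aa'
  3: (7,12) 2 'aa'
  4: (12,8) 1 'a'
  5: (8,1) 2 'ab'
  6: (1,13) 1 'a'
  7: (13,4) 3 'aca'
  8: (4,0) 0 ''
  9: (0,9) 1 'b'
  10: (9,10) 1 'b'
  11: (10,2) 3 'bca'
  12: (2,14) 0 ''
  13: (14,5) 2 'ca'
  14: (5,11) 3 'caa'
  15: (11,3) 2 'ca'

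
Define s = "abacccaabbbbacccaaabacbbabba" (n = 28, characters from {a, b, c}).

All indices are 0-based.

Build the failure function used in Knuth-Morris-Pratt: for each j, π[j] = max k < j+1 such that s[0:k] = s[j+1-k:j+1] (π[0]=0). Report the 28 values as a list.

[0, 0, 1, 0, 0, 0, 1, 1, 2, 0, 0, 0, 1, 0, 0, 0, 1, 1, 1, 2, 3, 4, 0, 0, 1, 2, 0, 1]

π[0] = 0
j=1 s[j]='b': π[1]=0 (border '')
j=2 s[j]='a': π[2]=1 (border 'a')
j=3 s[j]='c': k: 1→0; π[3]=0 (border '')
j=4 s[j]='c': π[4]=0 (border '')
j=5 s[j]='c': π[5]=0 (border '')
j=6 s[j]='a': π[6]=1 (border 'a')
j=7 s[j]='a': k: 1→0; π[7]=1 (border 'a')
j=8 s[j]='b': π[8]=2 (border 'ab')
j=9 s[j]='b': k: 2→0; π[9]=0 (border '')
j=10 s[j]='b': π[10]=0 (border '')
j=11 s[j]='b': π[11]=0 (border '')
j=12 s[j]='a': π[12]=1 (border 'a')
j=13 s[j]='c': k: 1→0; π[13]=0 (border '')
j=14 s[j]='c': π[14]=0 (border '')
j=15 s[j]='c': π[15]=0 (border '')
j=16 s[j]='a': π[16]=1 (border 'a')
j=17 s[j]='a': k: 1→0; π[17]=1 (border 'a')
j=18 s[j]='a': k: 1→0; π[18]=1 (border 'a')
j=19 s[j]='b': π[19]=2 (border 'ab')
j=20 s[j]='a': π[20]=3 (border 'aba')
j=21 s[j]='c': π[21]=4 (border 'abac')
j=22 s[j]='b': k: 4→0; π[22]=0 (border '')
j=23 s[j]='b': π[23]=0 (border '')
j=24 s[j]='a': π[24]=1 (border 'a')
j=25 s[j]='b': π[25]=2 (border 'ab')
j=26 s[j]='b': k: 2→0; π[26]=0 (border '')
j=27 s[j]='a': π[27]=1 (border 'a')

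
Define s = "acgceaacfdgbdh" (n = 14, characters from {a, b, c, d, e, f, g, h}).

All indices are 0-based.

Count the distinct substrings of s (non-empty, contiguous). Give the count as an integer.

98

rank→(start, suffix):
  0 → (5, 'aacfdgbdh')
  1 → (6, 'acfdgbdh')
  2 → (0, 'acgceaacfdgbdh')
  3 → (11, 'bdh')
  4 → (3, 'ceaacfdgbdh')
  5 → (7, 'cfdgbdh')
  6 → (1, 'cgceaacfdgbdh')
  7 → (9, 'dgbdh')
  8 → (12, 'dh')
  9 → (4, 'eaacfdgbdh')
  10 → (8, 'fdgbdh')
  11 → (10, 'gbdh')
  12 → (2, 'gceaacfdgbdh')
  13 → (13, 'h')

SA = [5, 6, 0, 11, 3, 7, 1, 9, 12, 4, 8, 10, 2, 13]
i: (SA[i-1],SA[i]) lcp shared
  1: (5,6) 1 'a'
  2: (6,0) 2 'ac'
  3: (0,11) 0 ''
  4: (11,3) 0 ''
  5: (3,7) 1 'c'
  6: (7,1) 1 'c'
  7: (1,9) 0 ''
  8: (9,12) 1 'd'
  9: (12,4) 0 ''
  10: (4,8) 0 ''
  11: (8,10) 0 ''
  12: (10,2) 1 'g'
  13: (2,13) 0 ''

n(n+1)/2 = 14·15/2 = 105
Σ LCP = 0 + 1 + 2 + 0 + 0 + 1 + 1 + 0 + 1 + 0 + 0 + 0 + 1 + 0 = 7
distinct = 105 − 7 = 98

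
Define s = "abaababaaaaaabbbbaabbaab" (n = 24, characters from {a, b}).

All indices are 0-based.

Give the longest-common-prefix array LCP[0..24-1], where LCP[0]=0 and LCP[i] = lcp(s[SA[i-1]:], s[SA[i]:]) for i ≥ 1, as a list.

[0, 5, 4, 3, 2, 3, 3, 4, 1, 2, 4, 3, 2, 3, 0, 1, 3, 4, 4, 2, 1, 5, 2, 3]

rank | idx | suffix
   0 |   7 | aaaaaabbbbaabbaab
   1 |   8 | aaaaabbbbaabbaab
   2 |   9 | aaaabbbbaabbaab
   3 |  10 | aaabbbbaabbaab
   4 |  21 | aab
   5 |   2 | aababaaaaaabbbbaabbaab
   6 |  17 | aabbaab
   7 |  11 | aabbbbaabbaab
   8 |  22 | ab
   9 |   5 | abaaaaaabbbbaabbaab
  10 |   0 | abaababaaaaaabbbbaabbaab
  11 |   3 | ababaaaaaabbbbaabbaab
  12 |  18 | abbaab
  13 |  12 | abbbbaabbaab
  14 |  23 | b
  15 |   6 | baaaaaabbbbaabbaab
  16 |  20 | baab
  17 |   1 | baababaaaaaabbbbaabbaab
  18 |  16 | baabbaab
  19 |   4 | babaaaaaabbbbaabbaab
  20 |  19 | bbaab
  21 |  15 | bbaabbaab
  22 |  14 | bbbaabbaab
  23 |  13 | bbbbaabbaab

SA = [7, 8, 9, 10, 21, 2, 17, 11, 22, 5, 0, 3, 18, 12, 23, 6, 20, 1, 16, 4, 19, 15, 14, 13]
i: (SA[i-1],SA[i]) lcp shared
  1: (7,8) 5 'aaaaa'
  2: (8,9) 4 'aaaa'
  3: (9,10) 3 'aaa'
  4: (10,21) 2 'aa'
  5: (21,2) 3 'aab'
  6: (2,17) 3 'aab'
  7: (17,11) 4 'aabb'
  8: (11,22) 1 'a'
  9: (22,5) 2 'ab'
  10: (5,0) 4 'abaa'
  11: (0,3) 3 'aba'
  12: (3,18) 2 'ab'
  13: (18,12) 3 'abb'
  14: (12,23) 0 ''
  15: (23,6) 1 'b'
  16: (6,20) 3 'baa'
  17: (20,1) 4 'baab'
  18: (1,16) 4 'baab'
  19: (16,4) 2 'ba'
  20: (4,19) 1 'b'
  21: (19,15) 5 'bbaab'
  22: (15,14) 2 'bb'
  23: (14,13) 3 'bbb'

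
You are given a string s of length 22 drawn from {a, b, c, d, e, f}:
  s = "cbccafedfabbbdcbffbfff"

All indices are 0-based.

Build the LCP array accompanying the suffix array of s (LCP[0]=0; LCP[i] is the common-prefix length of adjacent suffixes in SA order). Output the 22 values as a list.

[0, 1, 0, 2, 1, 1, 1, 3, 0, 1, 2, 1, 0, 1, 0, 0, 1, 1, 1, 1, 2, 2]

rank→(start, suffix):
  0 → (9, 'abbbdcbffbfff')
  1 → (4, 'afedfabbbdcbffbfff')
  2 → (10, 'bbbdcbffbfff')
  3 → (11, 'bbdcbffbfff')
  4 → (1, 'bccafedfabbbdcbffbfff')
  5 → (12, 'bdcbffbfff')
  6 → (15, 'bffbfff')
  7 → (18, 'bfff')
  8 → (3, 'cafedfabbbdcbffbfff')
  9 → (0, 'cbccafedfabbbdcbffbfff')
  10 → (14, 'cbffbfff')
  11 → (2, 'ccafedfabbbdcbffbfff')
  12 → (13, 'dcbffbfff')
  13 → (7, 'dfabbbdcbffbfff')
  14 → (6, 'edfabbbdcbffbfff')
  15 → (21, 'f')
  16 → (8, 'fabbbdcbffbfff')
  17 → (17, 'fbfff')
  18 → (5, 'fedfabbbdcbffbfff')
  19 → (20, 'ff')
  20 → (16, 'ffbfff')
  21 → (19, 'fff')

SA = [9, 4, 10, 11, 1, 12, 15, 18, 3, 0, 14, 2, 13, 7, 6, 21, 8, 17, 5, 20, 16, 19]
[i] adj suffixes → lcp
  [1] 9/4 → 1 ('a')
  [2] 4/10 → 0 ('')
  [3] 10/11 → 2 ('bb')
  [4] 11/1 → 1 ('b')
  [5] 1/12 → 1 ('b')
  [6] 12/15 → 1 ('b')
  [7] 15/18 → 3 ('bff')
  [8] 18/3 → 0 ('')
  [9] 3/0 → 1 ('c')
  [10] 0/14 → 2 ('cb')
  [11] 14/2 → 1 ('c')
  [12] 2/13 → 0 ('')
  [13] 13/7 → 1 ('d')
  [14] 7/6 → 0 ('')
  [15] 6/21 → 0 ('')
  [16] 21/8 → 1 ('f')
  [17] 8/17 → 1 ('f')
  [18] 17/5 → 1 ('f')
  [19] 5/20 → 1 ('f')
  [20] 20/16 → 2 ('ff')
  [21] 16/19 → 2 ('ff')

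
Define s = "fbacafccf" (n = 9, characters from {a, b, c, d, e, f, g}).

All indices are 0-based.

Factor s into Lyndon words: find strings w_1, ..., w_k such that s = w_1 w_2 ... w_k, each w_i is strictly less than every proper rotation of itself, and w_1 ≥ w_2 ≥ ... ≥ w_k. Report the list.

emit factor 1: 'f' (i=0, period=1)
emit factor 2: 'b' (i=1, period=1)
emit factor 3: 'acafccf' (i=2, period=7)

["f", "b", "acafccf"]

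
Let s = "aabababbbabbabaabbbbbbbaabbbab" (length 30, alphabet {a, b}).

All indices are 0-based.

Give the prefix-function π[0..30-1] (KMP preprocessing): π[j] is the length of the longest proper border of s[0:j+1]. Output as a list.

π[0] = 0
j=1 s[j]='a': π[1]=1 (border 'a')
j=2 s[j]='b': k: 1→0; π[2]=0 (border '')
j=3 s[j]='a': π[3]=1 (border 'a')
j=4 s[j]='b': k: 1→0; π[4]=0 (border '')
j=5 s[j]='a': π[5]=1 (border 'a')
j=6 s[j]='b': k: 1→0; π[6]=0 (border '')
j=7 s[j]='b': π[7]=0 (border '')
j=8 s[j]='b': π[8]=0 (border '')
j=9 s[j]='a': π[9]=1 (border 'a')
j=10 s[j]='b': k: 1→0; π[10]=0 (border '')
j=11 s[j]='b': π[11]=0 (border '')
j=12 s[j]='a': π[12]=1 (border 'a')
j=13 s[j]='b': k: 1→0; π[13]=0 (border '')
j=14 s[j]='a': π[14]=1 (border 'a')
j=15 s[j]='a': π[15]=2 (border 'aa')
j=16 s[j]='b': π[16]=3 (border 'aab')
j=17 s[j]='b': k: 3→0; π[17]=0 (border '')
j=18 s[j]='b': π[18]=0 (border '')
j=19 s[j]='b': π[19]=0 (border '')
j=20 s[j]='b': π[20]=0 (border '')
j=21 s[j]='b': π[21]=0 (border '')
j=22 s[j]='b': π[22]=0 (border '')
j=23 s[j]='a': π[23]=1 (border 'a')
j=24 s[j]='a': π[24]=2 (border 'aa')
j=25 s[j]='b': π[25]=3 (border 'aab')
j=26 s[j]='b': k: 3→0; π[26]=0 (border '')
j=27 s[j]='b': π[27]=0 (border '')
j=28 s[j]='a': π[28]=1 (border 'a')
j=29 s[j]='b': k: 1→0; π[29]=0 (border '')

[0, 1, 0, 1, 0, 1, 0, 0, 0, 1, 0, 0, 1, 0, 1, 2, 3, 0, 0, 0, 0, 0, 0, 1, 2, 3, 0, 0, 1, 0]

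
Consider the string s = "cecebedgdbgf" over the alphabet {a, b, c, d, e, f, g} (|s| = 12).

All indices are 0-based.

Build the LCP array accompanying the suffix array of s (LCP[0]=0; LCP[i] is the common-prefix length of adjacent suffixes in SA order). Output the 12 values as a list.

rank | idx | suffix
   0 |   4 | bedgdbgf
   1 |   9 | bgf
   2 |   2 | cebedgdbgf
   3 |   0 | cecebedgdbgf
   4 |   8 | dbgf
   5 |   6 | dgdbgf
   6 |   3 | ebedgdbgf
   7 |   1 | ecebedgdbgf
   8 |   5 | edgdbgf
   9 |  11 | f
  10 |   7 | gdbgf
  11 |  10 | gf

SA = [4, 9, 2, 0, 8, 6, 3, 1, 5, 11, 7, 10]
rank  pair      lcp
   1  s[4:],s[9:]  1  'b'
   2  s[9:],s[2:]  0  ''
   3  s[2:],s[0:]  2  'ce'
   4  s[0:],s[8:]  0  ''
   5  s[8:],s[6:]  1  'd'
   6  s[6:],s[3:]  0  ''
   7  s[3:],s[1:]  1  'e'
   8  s[1:],s[5:]  1  'e'
   9  s[5:],s[11:]  0  ''
  10  s[11:],s[7:]  0  ''
  11  s[7:],s[10:]  1  'g'

[0, 1, 0, 2, 0, 1, 0, 1, 1, 0, 0, 1]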